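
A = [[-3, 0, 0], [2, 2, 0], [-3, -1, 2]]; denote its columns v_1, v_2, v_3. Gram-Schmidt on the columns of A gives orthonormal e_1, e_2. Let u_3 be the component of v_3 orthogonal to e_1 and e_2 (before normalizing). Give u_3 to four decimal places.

u_3 = (-0.7869, 0.5902, 1.1803)

e_1 = v_1/‖v_1‖ = (-3, 2, -3)/4.6904 = (-0.6396, 0.4264, -0.6396).
r_{12} = e_1·v_2 = 1.4924.
u_2 = v_2 − 1.4924·e_1 = (0.9545, 1.3636, -0.0455).
‖u_2‖ = 1.6652, so e_2 = (0.5732, 0.8189, -0.0273).
r_{13} = e_1·v_3 = -1.2792; r_{23} = e_2·v_3 = -0.0546.
u_3 = v_3 + 1.2792·e_1 + 0.0546·e_2 = (-0.7869, 0.5902, 1.1803).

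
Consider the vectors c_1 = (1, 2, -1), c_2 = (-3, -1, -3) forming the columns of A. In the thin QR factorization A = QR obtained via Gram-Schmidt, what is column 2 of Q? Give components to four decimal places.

q_2 = (-0.6228, -0.0778, -0.7785)

c_1 = (1, 2, -1); ‖c_1‖ = 2.4495, so q_1 = (0.4082, 0.8165, -0.4082).
q_1·c_2 = 0.4082·(-3) + 0.8165·(-1) + (-0.4082)·(-3) = -0.8165.
u_2 = c_2 + 0.8165·q_1 = (-2.6667, -0.3333, -3.3333).
‖u_2‖ = 4.2817, so q_2 = (-0.6228, -0.0778, -0.7785).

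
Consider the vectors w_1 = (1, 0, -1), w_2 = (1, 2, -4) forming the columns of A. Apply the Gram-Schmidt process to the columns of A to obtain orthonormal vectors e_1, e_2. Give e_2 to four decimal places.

e_2 = (-0.5145, 0.6860, -0.5145)

w_1 = (1, 0, -1); ‖w_1‖ = 1.4142, so e_1 = (0.7071, 0.0000, -0.7071).
e_1·w_2 = 0.7071·1 + 0.0000·2 + (-0.7071)·(-4) = 3.5355.
u_2 = w_2 − 3.5355·e_1 = (-1.5000, 2.0000, -1.5000).
‖u_2‖ = 2.9155, so e_2 = (-0.5145, 0.6860, -0.5145).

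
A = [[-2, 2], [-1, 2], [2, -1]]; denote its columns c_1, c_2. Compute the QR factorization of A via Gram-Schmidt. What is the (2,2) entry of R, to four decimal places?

q_1 = c_1/‖c_1‖ = (-2, -1, 2)/3.0000 = (-0.6667, -0.3333, 0.6667).
r_{12} = q_1·c_2 = -2.6667.
u_2 = c_2 + 2.6667·q_1 = (0.2222, 1.1111, 0.7778).
r_{22} = ‖u_2‖ = 1.3744.

r_{22} = 1.3744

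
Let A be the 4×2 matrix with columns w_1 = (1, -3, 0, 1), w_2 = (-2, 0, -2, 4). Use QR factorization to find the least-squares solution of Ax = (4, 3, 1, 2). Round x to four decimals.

w_1 = (1, -3, 0, 1); ‖w_1‖ = 3.3166, so q_1 = (0.3015, -0.9045, 0.0000, 0.3015).
q_1·w_2 = 0.3015·(-2) + (-0.9045)·0 + 0.0000·(-2) + 0.3015·4 = 0.6030.
u_2 = w_2 − 0.6030·q_1 = (-2.1818, 0.5455, -2.0000, 3.8182).
‖u_2‖ = 4.8617, so q_2 = (-0.4488, 0.1122, -0.4114, 0.7854).
Qᵀb = (-0.9045, -0.2992).
Back-substitute: x_2 = -0.2992/4.8617 = -0.0615.
x_1 = (-0.9045 − 0.6030·(-0.0615))/3.3166 = -0.2615.

x = (-0.2615, -0.0615)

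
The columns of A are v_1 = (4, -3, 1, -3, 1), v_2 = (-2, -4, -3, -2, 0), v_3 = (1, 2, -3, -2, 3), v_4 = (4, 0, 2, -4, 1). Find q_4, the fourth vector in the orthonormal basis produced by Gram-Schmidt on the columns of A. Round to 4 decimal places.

q_4 = (-0.3337, 0.3230, 0.3053, -0.7704, -0.3124)

q_1 = v_1/‖v_1‖ = (4, -3, 1, -3, 1)/6.0000 = (0.6667, -0.5000, 0.1667, -0.5000, 0.1667).
r_{12} = q_1·v_2 = 1.1667.
u_2 = v_2 − 1.1667·q_1 = (-2.7778, -3.4167, -3.1944, -1.4167, -0.1944).
‖u_2‖ = 5.6248, so q_2 = (-0.4938, -0.6074, -0.5679, -0.2519, -0.0346).
r_{13} = q_1·v_3 = 0.6667; r_{23} = q_2·v_3 = 0.3951.
u_3 = v_3 − 0.6667·q_1 − 0.3951·q_2 = (0.7507, 2.5733, -2.8867, -1.5672, 2.9025).
‖u_3‖ = 5.1380, so q_3 = (0.1461, 0.5008, -0.5618, -0.3050, 0.5649).
r_{14} = q_1·v_4 = 5.1667; r_{24} = q_2·v_4 = -2.1383; r_{34} = q_3·v_4 = 1.2457.
u_4 = v_4 − 5.1667·q_1 + 2.1383·q_2 − 1.2457·q_3 = (-0.6824, 0.6606, 0.6244, -1.5753, -0.6387).
‖u_4‖ = 2.0448, so q_4 = (-0.3337, 0.3230, 0.3053, -0.7704, -0.3124).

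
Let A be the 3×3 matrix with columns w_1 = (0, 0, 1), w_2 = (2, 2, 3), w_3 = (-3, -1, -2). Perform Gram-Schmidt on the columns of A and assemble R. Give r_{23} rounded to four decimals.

w_1 = (0, 0, 1); ‖w_1‖ = 1.0000, so q_1 = (0.0000, 0.0000, 1.0000).
q_1·w_2 = 0.0000·2 + 0.0000·2 + 1.0000·3 = 3.0000.
u_2 = w_2 − 3.0000·q_1 = (2.0000, 2.0000, 0.0000).
‖u_2‖ = 2.8284, so q_2 = (0.7071, 0.7071, 0.0000).
r_{23} = q_2·w_3 = -2.8284.

r_{23} = -2.8284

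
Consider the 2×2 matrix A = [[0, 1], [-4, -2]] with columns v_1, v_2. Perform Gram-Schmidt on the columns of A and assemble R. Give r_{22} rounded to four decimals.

v_1 = (0, -4); ‖v_1‖ = 4.0000, so q_1 = (0.0000, -1.0000).
q_1·v_2 = 0.0000·1 + (-1.0000)·(-2) = 2.0000.
u_2 = v_2 − 2.0000·q_1 = (1.0000, 0.0000).
r_{22} = ‖u_2‖ = 1.0000.

r_{22} = 1.0000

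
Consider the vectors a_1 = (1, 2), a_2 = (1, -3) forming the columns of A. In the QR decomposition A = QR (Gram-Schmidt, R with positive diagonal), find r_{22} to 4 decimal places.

r_{22} = 2.2361

a_1 = (1, 2); ‖a_1‖ = 2.2361, so q_1 = (0.4472, 0.8944).
q_1·a_2 = 0.4472·1 + 0.8944·(-3) = -2.2361.
u_2 = a_2 + 2.2361·q_1 = (2.0000, -1.0000).
r_{22} = ‖u_2‖ = 2.2361.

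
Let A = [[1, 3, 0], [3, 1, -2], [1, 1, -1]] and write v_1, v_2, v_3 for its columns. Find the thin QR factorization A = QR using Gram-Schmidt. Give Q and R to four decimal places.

Q = [[0.3015, 0.9239, 0.2357], [0.9045, -0.3553, 0.2357], [0.3015, 0.1421, -0.9428]], R = [[3.3166, 2.1106, -2.1106], [0.0000, 2.5584, 0.5685], [0.0000, 0.0000, 0.4714]]

e_1 = v_1/‖v_1‖ = (1, 3, 1)/3.3166 = (0.3015, 0.9045, 0.3015).
r_{12} = e_1·v_2 = 2.1106.
u_2 = v_2 − 2.1106·e_1 = (2.3636, -0.9091, 0.3636).
‖u_2‖ = 2.5584, so e_2 = (0.9239, -0.3553, 0.1421).
r_{13} = e_1·v_3 = -2.1106; r_{23} = e_2·v_3 = 0.5685.
u_3 = v_3 + 2.1106·e_1 − 0.5685·e_2 = (0.1111, 0.1111, -0.4444).
‖u_3‖ = 0.4714, so e_3 = (0.2357, 0.2357, -0.9428).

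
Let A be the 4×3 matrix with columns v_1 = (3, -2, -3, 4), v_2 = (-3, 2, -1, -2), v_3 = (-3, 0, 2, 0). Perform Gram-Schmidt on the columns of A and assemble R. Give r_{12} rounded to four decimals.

e_1 = v_1/‖v_1‖ = (3, -2, -3, 4)/6.1644 = (0.4867, -0.3244, -0.4867, 0.6489).
r_{12} = e_1·v_2 = -2.9200.

r_{12} = -2.9200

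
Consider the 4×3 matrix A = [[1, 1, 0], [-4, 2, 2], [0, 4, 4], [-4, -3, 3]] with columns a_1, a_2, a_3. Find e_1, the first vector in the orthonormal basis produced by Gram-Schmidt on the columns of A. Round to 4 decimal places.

e_1 = (0.1741, -0.6963, 0.0000, -0.6963)

e_1 = a_1/‖a_1‖ = (1, -4, 0, -4)/5.7446 = (0.1741, -0.6963, 0.0000, -0.6963).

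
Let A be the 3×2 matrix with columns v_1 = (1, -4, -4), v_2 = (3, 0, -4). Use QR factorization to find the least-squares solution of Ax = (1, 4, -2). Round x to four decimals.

x = (-0.8276, 1.0690)

v_1 = (1, -4, -4); ‖v_1‖ = 5.7446, so e_1 = (0.1741, -0.6963, -0.6963).
e_1·v_2 = 0.1741·3 + (-0.6963)·0 + (-0.6963)·(-4) = 3.3075.
u_2 = v_2 − 3.3075·e_1 = (2.4242, 2.3030, -1.6970).
‖u_2‖ = 3.7497, so e_2 = (0.6465, 0.6142, -0.4526).
Qᵀb = (-1.2185, 4.0084).
Back-substitute: x_2 = 4.0084/3.7497 = 1.0690.
x_1 = (-1.2185 − 3.3075·1.0690)/5.7446 = -0.8276.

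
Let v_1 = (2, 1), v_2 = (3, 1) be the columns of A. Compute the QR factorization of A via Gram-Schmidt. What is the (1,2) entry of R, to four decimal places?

r_{12} = 3.1305

v_1 = (2, 1); ‖v_1‖ = 2.2361, so q_1 = (0.8944, 0.4472).
r_{12} = q_1·v_2 = 3.1305.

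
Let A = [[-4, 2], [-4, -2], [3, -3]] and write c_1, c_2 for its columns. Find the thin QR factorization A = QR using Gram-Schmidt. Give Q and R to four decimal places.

Q = [[-0.6247, 0.2895], [-0.6247, -0.7425], [0.4685, -0.6041]], R = [[6.4031, -1.4056], [0.0000, 3.8761]]

c_1 = (-4, -4, 3); ‖c_1‖ = 6.4031, so e_1 = (-0.6247, -0.6247, 0.4685).
e_1·c_2 = (-0.6247)·2 + (-0.6247)·(-2) + 0.4685·(-3) = -1.4056.
u_2 = c_2 + 1.4056·e_1 = (1.1220, -2.8780, -2.3415).
‖u_2‖ = 3.8761, so e_2 = (0.2895, -0.7425, -0.6041).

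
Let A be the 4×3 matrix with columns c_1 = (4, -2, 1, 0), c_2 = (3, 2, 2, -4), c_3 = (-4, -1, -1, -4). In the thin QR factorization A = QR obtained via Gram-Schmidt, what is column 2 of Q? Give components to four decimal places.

c_1 = (4, -2, 1, 0); ‖c_1‖ = 4.5826, so q_1 = (0.8729, -0.4364, 0.2182, 0.0000).
q_1·c_2 = 0.8729·3 + (-0.4364)·2 + 0.2182·2 + 0.0000·(-4) = 2.1822.
u_2 = c_2 − 2.1822·q_1 = (1.0952, 2.9524, 1.5238, -4.0000).
‖u_2‖ = 5.3140, so q_2 = (0.2061, 0.5556, 0.2868, -0.7527).

q_2 = (0.2061, 0.5556, 0.2868, -0.7527)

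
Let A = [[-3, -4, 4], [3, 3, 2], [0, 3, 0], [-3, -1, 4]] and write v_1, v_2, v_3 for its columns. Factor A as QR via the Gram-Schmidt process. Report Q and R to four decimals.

Q = [[-0.5774, -0.3607, 0.4508], [0.5774, 0.0902, 0.8115], [0.0000, 0.8115, -0.0902], [-0.5774, 0.4508, 0.3607]], R = [[5.1962, 4.6188, -3.4641], [0.0000, 3.6968, 0.5410], [0.0000, 0.0000, 4.8690]]

v_1 = (-3, 3, 0, -3); ‖v_1‖ = 5.1962, so e_1 = (-0.5774, 0.5774, 0.0000, -0.5774).
e_1·v_2 = (-0.5774)·(-4) + 0.5774·3 + 0.0000·3 + (-0.5774)·(-1) = 4.6188.
u_2 = v_2 − 4.6188·e_1 = (-1.3333, 0.3333, 3.0000, 1.6667).
‖u_2‖ = 3.6968, so e_2 = (-0.3607, 0.0902, 0.8115, 0.4508).
e_1·v_3 = (-0.5774)·4 + 0.5774·2 + 0.0000·0 + (-0.5774)·4 = -3.4641; e_2·v_3 = (-0.3607)·4 + 0.0902·2 + 0.8115·0 + 0.4508·4 = 0.5410.
u_3 = v_3 + 3.4641·e_1 − 0.5410·e_2 = (2.1951, 3.9512, -0.4390, 1.7561).
‖u_3‖ = 4.8690, so e_3 = (0.4508, 0.8115, -0.0902, 0.3607).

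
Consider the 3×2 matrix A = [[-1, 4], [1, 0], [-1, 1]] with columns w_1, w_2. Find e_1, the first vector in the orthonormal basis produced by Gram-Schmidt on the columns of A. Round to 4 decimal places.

e_1 = w_1/‖w_1‖ = (-1, 1, -1)/1.7321 = (-0.5774, 0.5774, -0.5774).

e_1 = (-0.5774, 0.5774, -0.5774)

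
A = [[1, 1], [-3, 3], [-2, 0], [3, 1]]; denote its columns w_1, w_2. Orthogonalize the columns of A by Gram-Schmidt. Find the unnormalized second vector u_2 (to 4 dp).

u_2 = (1.2174, 2.3478, -0.4348, 1.6522)

w_1 = (1, -3, -2, 3); ‖w_1‖ = 4.7958, so q_1 = (0.2085, -0.6255, -0.4170, 0.6255).
q_1·w_2 = 0.2085·1 + (-0.6255)·3 + (-0.4170)·0 + 0.6255·1 = -1.0426.
u_2 = w_2 + 1.0426·q_1 = (1.2174, 2.3478, -0.4348, 1.6522).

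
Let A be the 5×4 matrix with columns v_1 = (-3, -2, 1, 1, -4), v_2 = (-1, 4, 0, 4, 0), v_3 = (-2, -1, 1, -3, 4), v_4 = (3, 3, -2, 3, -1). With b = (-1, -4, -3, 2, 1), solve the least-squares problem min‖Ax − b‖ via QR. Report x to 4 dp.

e_1 = v_1/‖v_1‖ = (-3, -2, 1, 1, -4)/5.5678 = (-0.5388, -0.3592, 0.1796, 0.1796, -0.7184).
r_{12} = e_1·v_2 = -0.1796.
u_2 = v_2 + 0.1796·e_1 = (-1.0968, 3.9355, 0.0323, 4.0323, -0.1290).
‖u_2‖ = 5.7418, so e_2 = (-0.1910, 0.6854, 0.0056, 0.7023, -0.0225).
r_{13} = e_1·v_3 = -1.7961; r_{23} = e_2·v_3 = -2.4945.
u_3 = v_3 + 1.7961·e_1 + 2.4945·e_2 = (-3.4442, 0.0646, 1.3366, -0.9256, 2.6536).
‖u_3‖ = 4.6424, so e_3 = (-0.7419, 0.0139, 0.2879, -0.1994, 0.5716).
r_{14} = e_1·v_4 = -1.7961; r_{24} = e_2·v_4 = 3.6012; r_{34} = e_3·v_4 = -3.9296.
u_4 = v_4 + 1.7961·e_1 − 3.6012·e_2 + 3.9296·e_3 = (-0.1952, -0.0588, -0.5663, 0.0100, 0.0368).
‖u_4‖ = 0.6031, so e_4 = (-0.3237, -0.0976, -0.9390, 0.0166, 0.0610).
Qᵀb = (1.0776, -1.1854, -0.0046, 3.6252).
Back-substitute: x_4 = 3.6252/0.6031 = 6.0111.
x_3 = (-0.0046 + 3.9296·6.0111)/4.6424 = 5.0871.
x_2 = (-1.1854 + 2.4945·5.0871 − 3.6012·6.0111)/5.7418 = -1.7666.
x_1 = (1.0776 + 0.1796·(-1.7666) + 1.7961·5.0871 + 1.7961·6.0111)/5.5678 = 3.7166.

x = (3.7166, -1.7666, 5.0871, 6.0111)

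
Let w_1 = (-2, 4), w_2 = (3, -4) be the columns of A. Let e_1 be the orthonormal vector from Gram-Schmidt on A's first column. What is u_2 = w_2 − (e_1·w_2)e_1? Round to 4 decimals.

u_2 = (0.8000, 0.4000)

w_1 = (-2, 4); ‖w_1‖ = 4.4721, so e_1 = (-0.4472, 0.8944).
e_1·w_2 = (-0.4472)·3 + 0.8944·(-4) = -4.9193.
u_2 = w_2 + 4.9193·e_1 = (0.8000, 0.4000).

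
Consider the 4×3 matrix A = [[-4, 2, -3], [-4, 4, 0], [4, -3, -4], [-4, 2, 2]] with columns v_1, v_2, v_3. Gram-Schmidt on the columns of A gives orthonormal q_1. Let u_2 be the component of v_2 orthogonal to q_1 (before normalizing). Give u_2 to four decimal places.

v_1 = (-4, -4, 4, -4); ‖v_1‖ = 8.0000, so q_1 = (-0.5000, -0.5000, 0.5000, -0.5000).
q_1·v_2 = (-0.5000)·2 + (-0.5000)·4 + 0.5000·(-3) + (-0.5000)·2 = -5.5000.
u_2 = v_2 + 5.5000·q_1 = (-0.7500, 1.2500, -0.2500, -0.7500).

u_2 = (-0.7500, 1.2500, -0.2500, -0.7500)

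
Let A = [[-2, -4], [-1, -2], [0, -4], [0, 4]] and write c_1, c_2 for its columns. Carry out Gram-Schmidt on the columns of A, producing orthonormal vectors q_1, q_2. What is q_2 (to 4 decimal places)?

q_2 = (0.0000, 0.0000, -0.7071, 0.7071)

c_1 = (-2, -1, 0, 0); ‖c_1‖ = 2.2361, so q_1 = (-0.8944, -0.4472, 0.0000, 0.0000).
q_1·c_2 = (-0.8944)·(-4) + (-0.4472)·(-2) + 0.0000·(-4) + 0.0000·4 = 4.4721.
u_2 = c_2 − 4.4721·q_1 = (0.0000, 0.0000, -4.0000, 4.0000).
‖u_2‖ = 5.6569, so q_2 = (0.0000, 0.0000, -0.7071, 0.7071).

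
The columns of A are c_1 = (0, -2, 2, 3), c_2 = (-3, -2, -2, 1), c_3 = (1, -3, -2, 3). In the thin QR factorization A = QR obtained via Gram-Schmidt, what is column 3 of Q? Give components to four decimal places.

q_3 = (0.6835, -0.2713, -0.6333, 0.2413)

c_1 = (0, -2, 2, 3); ‖c_1‖ = 4.1231, so q_1 = (0.0000, -0.4851, 0.4851, 0.7276).
q_1·c_2 = 0.0000·(-3) + (-0.4851)·(-2) + 0.4851·(-2) + 0.7276·1 = 0.7276.
u_2 = c_2 − 0.7276·q_1 = (-3.0000, -1.6471, -2.3529, 0.4706).
‖u_2‖ = 4.1798, so q_2 = (-0.7177, -0.3941, -0.5629, 0.1126).
q_1·c_3 = 0.0000·1 + (-0.4851)·(-3) + 0.4851·(-2) + 0.7276·3 = 2.6679; q_2·c_3 = (-0.7177)·1 + (-0.3941)·(-3) + (-0.5629)·(-2) + 0.1126·3 = 1.9280.
u_3 = c_3 − 2.6679·q_1 − 1.9280·q_2 = (2.3838, -0.9461, -2.2088, 0.8418).
‖u_3‖ = 3.4878, so q_3 = (0.6835, -0.2713, -0.6333, 0.2413).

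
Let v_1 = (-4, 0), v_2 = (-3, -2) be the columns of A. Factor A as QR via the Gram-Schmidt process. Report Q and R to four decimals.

Q = [[-1.0000, 0.0000], [0.0000, -1.0000]], R = [[4.0000, 3.0000], [0.0000, 2.0000]]

q_1 = v_1/‖v_1‖ = (-4, 0)/4.0000 = (-1.0000, 0.0000).
r_{12} = q_1·v_2 = 3.0000.
u_2 = v_2 − 3.0000·q_1 = (0.0000, -2.0000).
‖u_2‖ = 2.0000, so q_2 = (0.0000, -1.0000).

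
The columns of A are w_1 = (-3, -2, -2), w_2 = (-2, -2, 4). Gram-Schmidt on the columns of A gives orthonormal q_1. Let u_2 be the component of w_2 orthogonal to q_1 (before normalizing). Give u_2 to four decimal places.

w_1 = (-3, -2, -2); ‖w_1‖ = 4.1231, so q_1 = (-0.7276, -0.4851, -0.4851).
q_1·w_2 = (-0.7276)·(-2) + (-0.4851)·(-2) + (-0.4851)·4 = 0.4851.
u_2 = w_2 − 0.4851·q_1 = (-1.6471, -1.7647, 4.2353).

u_2 = (-1.6471, -1.7647, 4.2353)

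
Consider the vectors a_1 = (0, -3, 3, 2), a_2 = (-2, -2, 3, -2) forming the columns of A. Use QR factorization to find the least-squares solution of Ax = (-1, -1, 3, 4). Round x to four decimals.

e_1 = a_1/‖a_1‖ = (0, -3, 3, 2)/4.6904 = (0.0000, -0.6396, 0.6396, 0.4264).
r_{12} = e_1·a_2 = 2.3452.
u_2 = a_2 − 2.3452·e_1 = (-2.0000, -0.5000, 1.5000, -3.0000).
‖u_2‖ = 3.9370, so e_2 = (-0.5080, -0.1270, 0.3810, -0.7620).
Qᵀb = (4.2640, -1.2700).
Back-substitute: x_2 = -1.2700/3.9370 = -0.3226.
x_1 = (4.2640 − 2.3452·(-0.3226))/4.6904 = 1.0704.

x = (1.0704, -0.3226)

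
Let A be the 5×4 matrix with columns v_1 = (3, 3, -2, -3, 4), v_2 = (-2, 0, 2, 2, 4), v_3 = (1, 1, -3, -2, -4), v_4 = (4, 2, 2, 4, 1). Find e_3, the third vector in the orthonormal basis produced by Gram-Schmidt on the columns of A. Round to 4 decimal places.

v_1 = (3, 3, -2, -3, 4); ‖v_1‖ = 6.8557, so e_1 = (0.4376, 0.4376, -0.2917, -0.4376, 0.5835).
e_1·v_2 = 0.4376·(-2) + 0.4376·0 + (-0.2917)·2 + (-0.4376)·2 + 0.5835·4 = 0.0000.
u_2 = v_2 + 0.0000·e_1 = (-2.0000, 0.0000, 2.0000, 2.0000, 4.0000).
‖u_2‖ = 5.2915, so e_2 = (-0.3780, 0.0000, 0.3780, 0.3780, 0.7559).
e_1·v_3 = 0.4376·1 + 0.4376·1 + (-0.2917)·(-3) + (-0.4376)·(-2) + 0.5835·(-4) = 0.2917; e_2·v_3 = (-0.3780)·1 + 0.0000·1 + 0.3780·(-3) + 0.3780·(-2) + 0.7559·(-4) = -5.2915.
u_3 = v_3 − 0.2917·e_1 + 5.2915·e_2 = (-1.1277, 0.8723, -0.9149, 0.1277, -0.1702).
‖u_3‖ = 1.7073, so e_3 = (-0.6605, 0.5109, -0.5359, 0.0748, -0.0997).

e_3 = (-0.6605, 0.5109, -0.5359, 0.0748, -0.0997)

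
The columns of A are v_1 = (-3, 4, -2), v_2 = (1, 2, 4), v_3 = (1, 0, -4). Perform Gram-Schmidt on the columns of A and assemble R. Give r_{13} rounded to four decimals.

v_1 = (-3, 4, -2); ‖v_1‖ = 5.3852, so e_1 = (-0.5571, 0.7428, -0.3714).
r_{13} = e_1·v_3 = 0.9285.

r_{13} = 0.9285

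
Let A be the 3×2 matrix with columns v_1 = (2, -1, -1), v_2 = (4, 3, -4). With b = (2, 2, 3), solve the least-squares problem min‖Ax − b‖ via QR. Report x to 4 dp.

x = (-0.3576, 0.1273)

v_1 = (2, -1, -1); ‖v_1‖ = 2.4495, so q_1 = (0.8165, -0.4082, -0.4082).
q_1·v_2 = 0.8165·4 + (-0.4082)·3 + (-0.4082)·(-4) = 3.6742.
u_2 = v_2 − 3.6742·q_1 = (1.0000, 4.5000, -2.5000).
‖u_2‖ = 5.2440, so q_2 = (0.1907, 0.8581, -0.4767).
Qᵀb = (-0.4082, 0.6674).
Back-substitute: x_2 = 0.6674/5.2440 = 0.1273.
x_1 = (-0.4082 − 3.6742·0.1273)/2.4495 = -0.3576.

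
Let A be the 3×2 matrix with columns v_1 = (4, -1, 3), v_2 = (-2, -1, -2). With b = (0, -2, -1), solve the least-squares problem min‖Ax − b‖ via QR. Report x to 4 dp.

x = (0.6615, 1.4000)

v_1 = (4, -1, 3); ‖v_1‖ = 5.0990, so e_1 = (0.7845, -0.1961, 0.5883).
e_1·v_2 = 0.7845·(-2) + (-0.1961)·(-1) + 0.5883·(-2) = -2.5495.
u_2 = v_2 + 2.5495·e_1 = (0.0000, -1.5000, -0.5000).
‖u_2‖ = 1.5811, so e_2 = (0.0000, -0.9487, -0.3162).
Qᵀb = (-0.1961, 2.2136).
Back-substitute: x_2 = 2.2136/1.5811 = 1.4000.
x_1 = (-0.1961 + 2.5495·1.4000)/5.0990 = 0.6615.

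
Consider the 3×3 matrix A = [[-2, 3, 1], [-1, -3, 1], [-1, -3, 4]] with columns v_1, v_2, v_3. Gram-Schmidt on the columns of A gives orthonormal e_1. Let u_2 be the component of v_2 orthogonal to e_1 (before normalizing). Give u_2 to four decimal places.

v_1 = (-2, -1, -1); ‖v_1‖ = 2.4495, so e_1 = (-0.8165, -0.4082, -0.4082).
e_1·v_2 = (-0.8165)·3 + (-0.4082)·(-3) + (-0.4082)·(-3) = 0.0000.
u_2 = v_2 − 0.0000·e_1 = (3.0000, -3.0000, -3.0000).

u_2 = (3.0000, -3.0000, -3.0000)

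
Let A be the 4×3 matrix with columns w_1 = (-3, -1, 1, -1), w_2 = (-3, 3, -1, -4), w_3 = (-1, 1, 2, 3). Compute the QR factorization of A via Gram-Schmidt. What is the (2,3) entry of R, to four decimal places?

r_{23} = -1.6463

w_1 = (-3, -1, 1, -1); ‖w_1‖ = 3.4641, so q_1 = (-0.8660, -0.2887, 0.2887, -0.2887).
q_1·w_2 = (-0.8660)·(-3) + (-0.2887)·3 + 0.2887·(-1) + (-0.2887)·(-4) = 2.5981.
u_2 = w_2 − 2.5981·q_1 = (-0.7500, 3.7500, -1.7500, -3.2500).
‖u_2‖ = 5.3151, so q_2 = (-0.1411, 0.7055, -0.3293, -0.6115).
r_{23} = q_2·w_3 = -1.6463.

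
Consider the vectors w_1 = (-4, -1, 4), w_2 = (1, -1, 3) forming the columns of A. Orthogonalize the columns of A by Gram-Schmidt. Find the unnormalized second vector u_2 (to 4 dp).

u_2 = (2.0909, -0.7273, 1.9091)

w_1 = (-4, -1, 4); ‖w_1‖ = 5.7446, so e_1 = (-0.6963, -0.1741, 0.6963).
e_1·w_2 = (-0.6963)·1 + (-0.1741)·(-1) + 0.6963·3 = 1.5667.
u_2 = w_2 − 1.5667·e_1 = (2.0909, -0.7273, 1.9091).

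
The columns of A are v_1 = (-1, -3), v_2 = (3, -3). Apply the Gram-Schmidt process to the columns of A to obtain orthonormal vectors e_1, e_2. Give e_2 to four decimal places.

v_1 = (-1, -3); ‖v_1‖ = 3.1623, so e_1 = (-0.3162, -0.9487).
e_1·v_2 = (-0.3162)·3 + (-0.9487)·(-3) = 1.8974.
u_2 = v_2 − 1.8974·e_1 = (3.6000, -1.2000).
‖u_2‖ = 3.7947, so e_2 = (0.9487, -0.3162).

e_2 = (0.9487, -0.3162)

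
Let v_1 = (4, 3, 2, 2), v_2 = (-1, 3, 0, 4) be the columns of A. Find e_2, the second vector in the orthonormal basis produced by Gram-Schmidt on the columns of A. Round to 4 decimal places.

e_1 = v_1/‖v_1‖ = (4, 3, 2, 2)/5.7446 = (0.6963, 0.5222, 0.3482, 0.3482).
r_{12} = e_1·v_2 = 2.2630.
u_2 = v_2 − 2.2630·e_1 = (-2.5758, 1.8182, -0.7879, 3.2121).
‖u_2‖ = 4.5693, so e_2 = (-0.5637, 0.3979, -0.1724, 0.7030).

e_2 = (-0.5637, 0.3979, -0.1724, 0.7030)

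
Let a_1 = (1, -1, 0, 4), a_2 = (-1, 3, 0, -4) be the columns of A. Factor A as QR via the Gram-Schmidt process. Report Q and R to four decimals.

Q = [[0.2357, 0.0572], [-0.2357, 0.9718], [0.0000, 0.0000], [0.9428, 0.2287]], R = [[4.2426, -4.7140], [0.0000, 1.9437]]

a_1 = (1, -1, 0, 4); ‖a_1‖ = 4.2426, so e_1 = (0.2357, -0.2357, 0.0000, 0.9428).
e_1·a_2 = 0.2357·(-1) + (-0.2357)·3 + 0.0000·0 + 0.9428·(-4) = -4.7140.
u_2 = a_2 + 4.7140·e_1 = (0.1111, 1.8889, 0.0000, 0.4444).
‖u_2‖ = 1.9437, so e_2 = (0.0572, 0.9718, 0.0000, 0.2287).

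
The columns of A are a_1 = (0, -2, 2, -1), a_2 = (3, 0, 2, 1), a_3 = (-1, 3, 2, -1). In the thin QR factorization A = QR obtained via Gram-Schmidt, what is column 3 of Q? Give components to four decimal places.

q_3 = (-0.2792, 0.7157, 0.5672, -0.2969)

a_1 = (0, -2, 2, -1); ‖a_1‖ = 3.0000, so q_1 = (0.0000, -0.6667, 0.6667, -0.3333).
q_1·a_2 = 0.0000·3 + (-0.6667)·0 + 0.6667·2 + (-0.3333)·1 = 1.0000.
u_2 = a_2 − 1.0000·q_1 = (3.0000, 0.6667, 1.3333, 1.3333).
‖u_2‖ = 3.6056, so q_2 = (0.8321, 0.1849, 0.3698, 0.3698).
q_1·a_3 = 0.0000·(-1) + (-0.6667)·3 + 0.6667·2 + (-0.3333)·(-1) = -0.3333; q_2·a_3 = 0.8321·(-1) + 0.1849·3 + 0.3698·2 + 0.3698·(-1) = 0.0925.
u_3 = a_3 + 0.3333·q_1 − 0.0925·q_2 = (-1.0769, 2.7607, 2.1880, -1.1453).
‖u_3‖ = 3.8575, so q_3 = (-0.2792, 0.7157, 0.5672, -0.2969).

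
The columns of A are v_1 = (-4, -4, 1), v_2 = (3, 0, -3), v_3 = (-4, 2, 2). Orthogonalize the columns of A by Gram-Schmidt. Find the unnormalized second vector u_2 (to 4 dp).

e_1 = v_1/‖v_1‖ = (-4, -4, 1)/5.7446 = (-0.6963, -0.6963, 0.1741).
r_{12} = e_1·v_2 = -2.6112.
u_2 = v_2 + 2.6112·e_1 = (1.1818, -1.8182, -2.5455).

u_2 = (1.1818, -1.8182, -2.5455)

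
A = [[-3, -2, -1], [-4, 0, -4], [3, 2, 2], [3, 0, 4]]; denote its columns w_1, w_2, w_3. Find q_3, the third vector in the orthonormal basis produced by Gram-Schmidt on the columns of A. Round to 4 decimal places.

q_1 = w_1/‖w_1‖ = (-3, -4, 3, 3)/6.5574 = (-0.4575, -0.6100, 0.4575, 0.4575).
r_{12} = q_1·w_2 = 1.8300.
u_2 = w_2 − 1.8300·q_1 = (-1.1628, 1.1163, 1.1628, -0.8372).
‖u_2‖ = 2.1567, so q_2 = (-0.5392, 0.5176, 0.5392, -0.3882).
r_{13} = q_1·w_3 = 5.6424; r_{23} = q_2·w_3 = -2.0057.
u_3 = w_3 − 5.6424·q_1 + 2.0057·q_2 = (0.5000, 0.4800, 0.5000, 0.6400).
‖u_3‖ = 1.0677, so q_3 = (0.4683, 0.4496, 0.4683, 0.5994).

q_3 = (0.4683, 0.4496, 0.4683, 0.5994)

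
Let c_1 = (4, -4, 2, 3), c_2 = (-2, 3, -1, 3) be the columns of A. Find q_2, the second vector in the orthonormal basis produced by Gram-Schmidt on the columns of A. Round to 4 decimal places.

c_1 = (4, -4, 2, 3); ‖c_1‖ = 6.7082, so q_1 = (0.5963, -0.5963, 0.2981, 0.4472).
q_1·c_2 = 0.5963·(-2) + (-0.5963)·3 + 0.2981·(-1) + 0.4472·3 = -1.9379.
u_2 = c_2 + 1.9379·q_1 = (-0.8444, 1.8444, -0.4222, 3.8667).
‖u_2‖ = 4.3868, so q_2 = (-0.1925, 0.4204, -0.0962, 0.8814).

q_2 = (-0.1925, 0.4204, -0.0962, 0.8814)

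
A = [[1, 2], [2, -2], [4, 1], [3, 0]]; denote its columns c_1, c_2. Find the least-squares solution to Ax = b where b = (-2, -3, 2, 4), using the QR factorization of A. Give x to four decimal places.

e_1 = c_1/‖c_1‖ = (1, 2, 4, 3)/5.4772 = (0.1826, 0.3651, 0.7303, 0.5477).
r_{12} = e_1·c_2 = 0.3651.
u_2 = c_2 − 0.3651·e_1 = (1.9333, -2.1333, 0.7333, -0.2000).
‖u_2‖ = 2.9777, so e_2 = (0.6493, -0.7164, 0.2463, -0.0672).
Qᵀb = (2.1909, 1.0747).
Back-substitute: x_2 = 1.0747/2.9777 = 0.3609.
x_1 = (2.1909 − 0.3651·0.3609)/5.4772 = 0.3759.

x = (0.3759, 0.3609)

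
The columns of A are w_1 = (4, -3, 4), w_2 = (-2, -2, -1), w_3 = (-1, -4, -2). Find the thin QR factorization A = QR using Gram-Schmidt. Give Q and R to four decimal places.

Q = [[0.6247, -0.4964, 0.6028], [-0.4685, -0.8558, -0.2192], [0.6247, -0.1455, -0.7672]], R = [[6.4031, -0.9370, 0.0000], [0.0000, 2.8499, 4.2107], [0.0000, 0.0000, 1.8084]]

q_1 = w_1/‖w_1‖ = (4, -3, 4)/6.4031 = (0.6247, -0.4685, 0.6247).
r_{12} = q_1·w_2 = -0.9370.
u_2 = w_2 + 0.9370·q_1 = (-1.4146, -2.4390, -0.4146).
‖u_2‖ = 2.8499, so q_2 = (-0.4964, -0.8558, -0.1455).
r_{13} = q_1·w_3 = 0.0000; r_{23} = q_2·w_3 = 4.2107.
u_3 = w_3 + 0.0000·q_1 − 4.2107·q_2 = (1.0901, -0.3964, -1.3874).
‖u_3‖ = 1.8084, so q_3 = (0.6028, -0.2192, -0.7672).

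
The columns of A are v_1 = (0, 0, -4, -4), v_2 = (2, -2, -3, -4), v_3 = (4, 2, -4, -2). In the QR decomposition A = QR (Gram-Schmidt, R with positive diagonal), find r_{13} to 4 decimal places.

v_1 = (0, 0, -4, -4); ‖v_1‖ = 5.6569, so e_1 = (0.0000, 0.0000, -0.7071, -0.7071).
r_{13} = e_1·v_3 = 4.2426.

r_{13} = 4.2426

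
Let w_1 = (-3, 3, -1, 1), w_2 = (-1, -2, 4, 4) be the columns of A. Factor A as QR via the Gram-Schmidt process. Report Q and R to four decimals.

Q = [[-0.6708, -0.2398], [0.6708, -0.2564], [-0.2236, 0.6368], [0.2236, 0.6864]], R = [[4.4721, -0.6708], [0.0000, 6.0457]]

w_1 = (-3, 3, -1, 1); ‖w_1‖ = 4.4721, so e_1 = (-0.6708, 0.6708, -0.2236, 0.2236).
e_1·w_2 = (-0.6708)·(-1) + 0.6708·(-2) + (-0.2236)·4 + 0.2236·4 = -0.6708.
u_2 = w_2 + 0.6708·e_1 = (-1.4500, -1.5500, 3.8500, 4.1500).
‖u_2‖ = 6.0457, so e_2 = (-0.2398, -0.2564, 0.6368, 0.6864).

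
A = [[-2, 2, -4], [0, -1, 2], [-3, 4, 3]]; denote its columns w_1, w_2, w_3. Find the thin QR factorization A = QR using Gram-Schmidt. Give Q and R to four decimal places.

Q = [[-0.5547, -0.4036, -0.7276], [0.0000, -0.8745, 0.4851], [-0.8321, 0.2691, 0.4851]], R = [[3.6056, -4.4376, -0.2774], [0.0000, 1.1435, 0.6727], [0.0000, 0.0000, 5.3358]]

w_1 = (-2, 0, -3); ‖w_1‖ = 3.6056, so e_1 = (-0.5547, 0.0000, -0.8321).
e_1·w_2 = (-0.5547)·2 + 0.0000·(-1) + (-0.8321)·4 = -4.4376.
u_2 = w_2 + 4.4376·e_1 = (-0.4615, -1.0000, 0.3077).
‖u_2‖ = 1.1435, so e_2 = (-0.4036, -0.8745, 0.2691).
e_1·w_3 = (-0.5547)·(-4) + 0.0000·2 + (-0.8321)·3 = -0.2774; e_2·w_3 = (-0.4036)·(-4) + (-0.8745)·2 + 0.2691·3 = 0.6727.
u_3 = w_3 + 0.2774·e_1 − 0.6727·e_2 = (-3.8824, 2.5882, 2.5882).
‖u_3‖ = 5.3358, so e_3 = (-0.7276, 0.4851, 0.4851).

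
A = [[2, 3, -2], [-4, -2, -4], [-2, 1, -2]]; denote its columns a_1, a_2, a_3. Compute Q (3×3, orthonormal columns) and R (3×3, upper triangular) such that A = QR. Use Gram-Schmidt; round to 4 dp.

q_1 = a_1/‖a_1‖ = (2, -4, -2)/4.8990 = (0.4082, -0.8165, -0.4082).
r_{12} = q_1·a_2 = 2.4495.
u_2 = a_2 − 2.4495·q_1 = (2.0000, 0.0000, 2.0000).
‖u_2‖ = 2.8284, so q_2 = (0.7071, 0.0000, 0.7071).
r_{13} = q_1·a_3 = 3.2660; r_{23} = q_2·a_3 = -2.8284.
u_3 = a_3 − 3.2660·q_1 + 2.8284·q_2 = (-1.3333, -1.3333, 1.3333).
‖u_3‖ = 2.3094, so q_3 = (-0.5774, -0.5774, 0.5774).

Q = [[0.4082, 0.7071, -0.5774], [-0.8165, 0.0000, -0.5774], [-0.4082, 0.7071, 0.5774]], R = [[4.8990, 2.4495, 3.2660], [0.0000, 2.8284, -2.8284], [0.0000, 0.0000, 2.3094]]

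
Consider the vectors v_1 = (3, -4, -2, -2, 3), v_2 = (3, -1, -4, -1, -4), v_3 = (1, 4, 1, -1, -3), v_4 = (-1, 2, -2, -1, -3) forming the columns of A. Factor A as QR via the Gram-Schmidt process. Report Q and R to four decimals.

Q = [[0.4629, 0.3496, 0.5285, -0.5710], [-0.6172, 0.0075, 0.5508, 0.2305], [-0.3086, -0.5488, 0.3339, -0.4895], [-0.3086, -0.0752, -0.5496, -0.5981], [0.4629, -0.7556, 0.0621, 0.1532]], R = [[6.4807, 1.6973, -3.3947, -2.1602], [0.0000, 6.3340, 2.1727, 3.1050], [0.0000, 0.0000, 3.4286, 0.2685], [0.0000, 0.0000, 0.0000, 2.1495]]

v_1 = (3, -4, -2, -2, 3); ‖v_1‖ = 6.4807, so e_1 = (0.4629, -0.6172, -0.3086, -0.3086, 0.4629).
e_1·v_2 = 0.4629·3 + (-0.6172)·(-1) + (-0.3086)·(-4) + (-0.3086)·(-1) + 0.4629·(-4) = 1.6973.
u_2 = v_2 − 1.6973·e_1 = (2.2143, 0.0476, -3.4762, -0.4762, -4.7857).
‖u_2‖ = 6.3340, so e_2 = (0.3496, 0.0075, -0.5488, -0.0752, -0.7556).
e_1·v_3 = 0.4629·1 + (-0.6172)·4 + (-0.3086)·1 + (-0.3086)·(-1) + 0.4629·(-3) = -3.3947; e_2·v_3 = 0.3496·1 + 0.0075·4 + (-0.5488)·1 + (-0.0752)·(-1) + (-0.7556)·(-3) = 2.1727.
u_3 = v_3 + 3.3947·e_1 − 2.1727·e_2 = (1.8119, 1.8884, 1.1448, -1.8843, 0.2131).
‖u_3‖ = 3.4286, so e_3 = (0.5285, 0.5508, 0.3339, -0.5496, 0.0621).
e_1·v_4 = 0.4629·(-1) + (-0.6172)·2 + (-0.3086)·(-2) + (-0.3086)·(-1) + 0.4629·(-3) = -2.1602; e_2·v_4 = 0.3496·(-1) + 0.0075·2 + (-0.5488)·(-2) + (-0.0752)·(-1) + (-0.7556)·(-3) = 3.1050; e_3·v_4 = 0.5285·(-1) + 0.5508·2 + 0.3339·(-2) + (-0.5496)·(-1) + 0.0621·(-3) = 0.2685.
u_4 = v_4 + 2.1602·e_1 − 3.1050·e_2 − 0.2685·e_3 = (-1.2273, 0.4955, -1.0523, -1.2857, 0.3293).
‖u_4‖ = 2.1495, so e_4 = (-0.5710, 0.2305, -0.4895, -0.5981, 0.1532).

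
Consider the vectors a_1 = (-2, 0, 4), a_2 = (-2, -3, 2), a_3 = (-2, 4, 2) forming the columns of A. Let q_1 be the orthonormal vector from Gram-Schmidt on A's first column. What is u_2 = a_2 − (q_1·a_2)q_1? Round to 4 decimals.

q_1 = a_1/‖a_1‖ = (-2, 0, 4)/4.4721 = (-0.4472, 0.0000, 0.8944).
r_{12} = q_1·a_2 = 2.6833.
u_2 = a_2 − 2.6833·q_1 = (-0.8000, -3.0000, -0.4000).

u_2 = (-0.8000, -3.0000, -0.4000)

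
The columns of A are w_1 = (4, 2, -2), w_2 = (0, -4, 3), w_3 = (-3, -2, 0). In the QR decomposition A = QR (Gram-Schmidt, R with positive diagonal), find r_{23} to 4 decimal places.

r_{23} = -0.3250

w_1 = (4, 2, -2); ‖w_1‖ = 4.8990, so q_1 = (0.8165, 0.4082, -0.4082).
q_1·w_2 = 0.8165·0 + 0.4082·(-4) + (-0.4082)·3 = -2.8577.
u_2 = w_2 + 2.8577·q_1 = (2.3333, -2.8333, 1.8333).
‖u_2‖ = 4.1028, so q_2 = (0.5687, -0.6906, 0.4468).
r_{23} = q_2·w_3 = -0.3250.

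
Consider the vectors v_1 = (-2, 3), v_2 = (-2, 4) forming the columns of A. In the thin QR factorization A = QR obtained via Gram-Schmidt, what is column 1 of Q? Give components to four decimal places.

q_1 = (-0.5547, 0.8321)

v_1 = (-2, 3); ‖v_1‖ = 3.6056, so q_1 = (-0.5547, 0.8321).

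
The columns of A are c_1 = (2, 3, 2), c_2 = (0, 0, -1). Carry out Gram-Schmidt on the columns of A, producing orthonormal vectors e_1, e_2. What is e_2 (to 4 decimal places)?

c_1 = (2, 3, 2); ‖c_1‖ = 4.1231, so e_1 = (0.4851, 0.7276, 0.4851).
e_1·c_2 = 0.4851·0 + 0.7276·0 + 0.4851·(-1) = -0.4851.
u_2 = c_2 + 0.4851·e_1 = (0.2353, 0.3529, -0.7647).
‖u_2‖ = 0.8745, so e_2 = (0.2691, 0.4036, -0.8745).

e_2 = (0.2691, 0.4036, -0.8745)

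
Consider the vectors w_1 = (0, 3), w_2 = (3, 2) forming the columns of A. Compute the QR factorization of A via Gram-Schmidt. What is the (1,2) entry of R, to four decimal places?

w_1 = (0, 3); ‖w_1‖ = 3.0000, so q_1 = (0.0000, 1.0000).
r_{12} = q_1·w_2 = 2.0000.

r_{12} = 2.0000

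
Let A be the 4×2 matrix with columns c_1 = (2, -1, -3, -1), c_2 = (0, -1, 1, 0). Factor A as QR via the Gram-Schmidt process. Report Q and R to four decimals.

e_1 = c_1/‖c_1‖ = (2, -1, -3, -1)/3.8730 = (0.5164, -0.2582, -0.7746, -0.2582).
r_{12} = e_1·c_2 = -0.5164.
u_2 = c_2 + 0.5164·e_1 = (0.2667, -1.1333, 0.6000, -0.1333).
‖u_2‖ = 1.3166, so e_2 = (0.2025, -0.8608, 0.4557, -0.1013).

Q = [[0.5164, 0.2025], [-0.2582, -0.8608], [-0.7746, 0.4557], [-0.2582, -0.1013]], R = [[3.8730, -0.5164], [0.0000, 1.3166]]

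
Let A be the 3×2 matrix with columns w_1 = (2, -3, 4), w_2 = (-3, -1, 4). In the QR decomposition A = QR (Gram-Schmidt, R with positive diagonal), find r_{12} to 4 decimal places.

r_{12} = 2.4140

w_1 = (2, -3, 4); ‖w_1‖ = 5.3852, so e_1 = (0.3714, -0.5571, 0.7428).
r_{12} = e_1·w_2 = 2.4140.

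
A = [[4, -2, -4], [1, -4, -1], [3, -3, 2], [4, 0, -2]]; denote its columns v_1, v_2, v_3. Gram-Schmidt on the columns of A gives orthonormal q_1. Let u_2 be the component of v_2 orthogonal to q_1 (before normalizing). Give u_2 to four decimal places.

u_2 = (0.0000, -3.5000, -1.5000, 2.0000)

v_1 = (4, 1, 3, 4); ‖v_1‖ = 6.4807, so q_1 = (0.6172, 0.1543, 0.4629, 0.6172).
q_1·v_2 = 0.6172·(-2) + 0.1543·(-4) + 0.4629·(-3) + 0.6172·0 = -3.2404.
u_2 = v_2 + 3.2404·q_1 = (0.0000, -3.5000, -1.5000, 2.0000).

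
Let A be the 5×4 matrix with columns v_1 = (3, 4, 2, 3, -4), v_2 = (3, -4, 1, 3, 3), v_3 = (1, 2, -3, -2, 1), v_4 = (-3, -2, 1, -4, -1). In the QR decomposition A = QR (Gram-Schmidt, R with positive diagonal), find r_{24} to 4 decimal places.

r_{24} = -2.8132

v_1 = (3, 4, 2, 3, -4); ‖v_1‖ = 7.3485, so e_1 = (0.4082, 0.5443, 0.2722, 0.4082, -0.5443).
e_1·v_2 = 0.4082·3 + 0.5443·(-4) + 0.2722·1 + 0.4082·3 + (-0.5443)·3 = -1.0887.
u_2 = v_2 + 1.0887·e_1 = (3.4444, -3.4074, 1.2963, 3.4444, 2.4074).
‖u_2‖ = 6.5433, so e_2 = (0.5264, -0.5207, 0.1981, 0.5264, 0.3679).
r_{24} = e_2·v_4 = -2.8132.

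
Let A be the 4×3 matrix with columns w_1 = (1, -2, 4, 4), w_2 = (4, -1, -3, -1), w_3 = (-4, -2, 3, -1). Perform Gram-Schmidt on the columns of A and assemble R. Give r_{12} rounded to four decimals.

r_{12} = -1.6440

w_1 = (1, -2, 4, 4); ‖w_1‖ = 6.0828, so e_1 = (0.1644, -0.3288, 0.6576, 0.6576).
r_{12} = e_1·w_2 = -1.6440.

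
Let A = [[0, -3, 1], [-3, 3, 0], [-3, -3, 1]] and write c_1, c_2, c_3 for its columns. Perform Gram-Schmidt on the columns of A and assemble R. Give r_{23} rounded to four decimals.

r_{23} = -1.1547

c_1 = (0, -3, -3); ‖c_1‖ = 4.2426, so q_1 = (0.0000, -0.7071, -0.7071).
q_1·c_2 = 0.0000·(-3) + (-0.7071)·3 + (-0.7071)·(-3) = 0.0000.
u_2 = c_2 + 0.0000·q_1 = (-3.0000, 3.0000, -3.0000).
‖u_2‖ = 5.1962, so q_2 = (-0.5774, 0.5774, -0.5774).
r_{23} = q_2·c_3 = -1.1547.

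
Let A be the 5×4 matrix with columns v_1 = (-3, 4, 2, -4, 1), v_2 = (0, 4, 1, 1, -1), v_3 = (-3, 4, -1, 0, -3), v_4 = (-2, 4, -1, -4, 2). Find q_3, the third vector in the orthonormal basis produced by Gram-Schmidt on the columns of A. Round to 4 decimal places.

v_1 = (-3, 4, 2, -4, 1); ‖v_1‖ = 6.7823, so q_1 = (-0.4423, 0.5898, 0.2949, -0.5898, 0.1474).
q_1·v_2 = (-0.4423)·0 + 0.5898·4 + 0.2949·1 + (-0.5898)·1 + 0.1474·(-1) = 1.9167.
u_2 = v_2 − 1.9167·q_1 = (0.8478, 2.8696, 0.4348, 2.1304, -1.2826).
‖u_2‖ = 3.9149, so q_2 = (0.2166, 0.7330, 0.1111, 0.5442, -0.3276).
q_1·v_3 = (-0.4423)·(-3) + 0.5898·4 + 0.2949·(-1) + (-0.5898)·0 + 0.1474·(-3) = 2.9488; q_2·v_3 = 0.2166·(-3) + 0.7330·4 + 0.1111·(-1) + 0.5442·0 + (-0.3276)·(-3) = 3.1541.
u_3 = v_3 − 2.9488·q_1 − 3.1541·q_2 = (-2.3787, -0.0511, -2.2199, 0.0227, -2.4014).
‖u_3‖ = 4.0443, so q_3 = (-0.5882, -0.0126, -0.5489, 0.0056, -0.5938).

q_3 = (-0.5882, -0.0126, -0.5489, 0.0056, -0.5938)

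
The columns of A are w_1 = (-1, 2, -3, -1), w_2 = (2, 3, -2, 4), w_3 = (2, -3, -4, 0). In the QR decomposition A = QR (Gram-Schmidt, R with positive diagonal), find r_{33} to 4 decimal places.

w_1 = (-1, 2, -3, -1); ‖w_1‖ = 3.8730, so q_1 = (-0.2582, 0.5164, -0.7746, -0.2582).
q_1·w_2 = (-0.2582)·2 + 0.5164·3 + (-0.7746)·(-2) + (-0.2582)·4 = 1.5492.
u_2 = w_2 − 1.5492·q_1 = (2.4000, 2.2000, -0.8000, 4.4000).
‖u_2‖ = 5.5317, so q_2 = (0.4339, 0.3977, -0.1446, 0.7954).
q_1·w_3 = (-0.2582)·2 + 0.5164·(-3) + (-0.7746)·(-4) + (-0.2582)·0 = 1.0328; q_2·w_3 = 0.4339·2 + 0.3977·(-3) + (-0.1446)·(-4) + 0.7954·0 = 0.2531.
u_3 = w_3 − 1.0328·q_1 − 0.2531·q_2 = (2.1569, -3.6340, -3.1634, 0.0654).
r_{33} = ‖u_3‖ = 5.2791.

r_{33} = 5.2791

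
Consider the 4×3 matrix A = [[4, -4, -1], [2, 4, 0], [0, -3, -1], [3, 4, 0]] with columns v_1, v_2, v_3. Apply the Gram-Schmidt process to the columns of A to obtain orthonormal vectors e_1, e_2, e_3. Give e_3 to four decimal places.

v_1 = (4, 2, 0, 3); ‖v_1‖ = 5.3852, so e_1 = (0.7428, 0.3714, 0.0000, 0.5571).
e_1·v_2 = 0.7428·(-4) + 0.3714·4 + 0.0000·(-3) + 0.5571·4 = 0.7428.
u_2 = v_2 − 0.7428·e_1 = (-4.5517, 3.7241, -3.0000, 3.5862).
‖u_2‖ = 7.5132, so e_2 = (-0.6058, 0.4957, -0.3993, 0.4773).
e_1·v_3 = 0.7428·(-1) + 0.3714·0 + 0.0000·(-1) + 0.5571·0 = -0.7428; e_2·v_3 = (-0.6058)·(-1) + 0.4957·0 + (-0.3993)·(-1) + 0.4773·0 = 1.0051.
u_3 = v_3 + 0.7428·e_1 − 1.0051·e_2 = (0.1607, -0.2224, -0.5987, -0.0660).
‖u_3‖ = 0.6618, so e_3 = (0.2428, -0.3360, -0.9046, -0.0997).

e_3 = (0.2428, -0.3360, -0.9046, -0.0997)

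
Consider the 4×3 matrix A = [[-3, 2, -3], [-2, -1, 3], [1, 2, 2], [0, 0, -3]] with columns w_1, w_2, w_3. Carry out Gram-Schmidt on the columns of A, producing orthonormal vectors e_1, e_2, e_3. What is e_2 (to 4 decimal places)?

w_1 = (-3, -2, 1, 0); ‖w_1‖ = 3.7417, so e_1 = (-0.8018, -0.5345, 0.2673, 0.0000).
e_1·w_2 = (-0.8018)·2 + (-0.5345)·(-1) + 0.2673·2 + 0.0000·0 = -0.5345.
u_2 = w_2 + 0.5345·e_1 = (1.5714, -1.2857, 2.1429, 0.0000).
‖u_2‖ = 2.9520, so e_2 = (0.5323, -0.4355, 0.7259, 0.0000).

e_2 = (0.5323, -0.4355, 0.7259, 0.0000)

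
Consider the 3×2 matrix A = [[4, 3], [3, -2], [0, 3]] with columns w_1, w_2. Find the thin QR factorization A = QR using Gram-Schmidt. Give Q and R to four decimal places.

Q = [[0.8000, 0.4499], [0.6000, -0.5999], [0.0000, 0.6616]], R = [[5.0000, 1.2000], [0.0000, 4.5343]]

w_1 = (4, 3, 0); ‖w_1‖ = 5.0000, so q_1 = (0.8000, 0.6000, 0.0000).
q_1·w_2 = 0.8000·3 + 0.6000·(-2) + 0.0000·3 = 1.2000.
u_2 = w_2 − 1.2000·q_1 = (2.0400, -2.7200, 3.0000).
‖u_2‖ = 4.5343, so q_2 = (0.4499, -0.5999, 0.6616).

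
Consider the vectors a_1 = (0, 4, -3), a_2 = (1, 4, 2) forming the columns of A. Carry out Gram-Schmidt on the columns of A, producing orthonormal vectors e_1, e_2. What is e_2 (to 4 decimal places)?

e_2 = (0.2425, 0.5821, 0.7761)

e_1 = a_1/‖a_1‖ = (0, 4, -3)/5.0000 = (0.0000, 0.8000, -0.6000).
r_{12} = e_1·a_2 = 2.0000.
u_2 = a_2 − 2.0000·e_1 = (1.0000, 2.4000, 3.2000).
‖u_2‖ = 4.1231, so e_2 = (0.2425, 0.5821, 0.7761).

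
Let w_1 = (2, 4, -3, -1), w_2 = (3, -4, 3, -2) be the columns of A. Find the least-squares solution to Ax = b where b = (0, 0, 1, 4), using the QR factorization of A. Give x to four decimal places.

w_1 = (2, 4, -3, -1); ‖w_1‖ = 5.4772, so e_1 = (0.3651, 0.7303, -0.5477, -0.1826).
e_1·w_2 = 0.3651·3 + 0.7303·(-4) + (-0.5477)·3 + (-0.1826)·(-2) = -3.1038.
u_2 = w_2 + 3.1038·e_1 = (4.1333, -1.7333, 1.3000, -2.5667).
‖u_2‖ = 5.3260, so e_2 = (0.7761, -0.3254, 0.2441, -0.4819).
Qᵀb = (-1.2780, -1.6836).
Back-substitute: x_2 = -1.6836/5.3260 = -0.3161.
x_1 = (-1.2780 + 3.1038·(-0.3161))/5.4772 = -0.4125.

x = (-0.4125, -0.3161)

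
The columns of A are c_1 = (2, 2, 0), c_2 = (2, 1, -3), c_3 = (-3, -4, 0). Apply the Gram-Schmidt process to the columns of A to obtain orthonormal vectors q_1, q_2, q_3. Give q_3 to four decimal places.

q_1 = c_1/‖c_1‖ = (2, 2, 0)/2.8284 = (0.7071, 0.7071, 0.0000).
r_{12} = q_1·c_2 = 2.1213.
u_2 = c_2 − 2.1213·q_1 = (0.5000, -0.5000, -3.0000).
‖u_2‖ = 3.0822, so q_2 = (0.1622, -0.1622, -0.9733).
r_{13} = q_1·c_3 = -4.9497; r_{23} = q_2·c_3 = 0.1622.
u_3 = c_3 + 4.9497·q_1 − 0.1622·q_2 = (0.4737, -0.4737, 0.1579).
‖u_3‖ = 0.6882, so q_3 = (0.6882, -0.6882, 0.2294).

q_3 = (0.6882, -0.6882, 0.2294)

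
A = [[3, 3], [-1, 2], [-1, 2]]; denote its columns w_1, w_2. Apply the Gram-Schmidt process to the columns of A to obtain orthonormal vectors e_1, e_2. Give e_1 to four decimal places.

e_1 = (0.9045, -0.3015, -0.3015)

w_1 = (3, -1, -1); ‖w_1‖ = 3.3166, so e_1 = (0.9045, -0.3015, -0.3015).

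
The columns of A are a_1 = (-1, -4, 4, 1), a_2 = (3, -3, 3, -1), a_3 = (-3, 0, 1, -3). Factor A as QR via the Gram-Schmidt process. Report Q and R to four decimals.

a_1 = (-1, -4, 4, 1); ‖a_1‖ = 5.8310, so q_1 = (-0.1715, -0.6860, 0.6860, 0.1715).
q_1·a_2 = (-0.1715)·3 + (-0.6860)·(-3) + 0.6860·3 + 0.1715·(-1) = 3.4300.
u_2 = a_2 − 3.4300·q_1 = (3.5882, -0.6471, 0.6471, -1.5882).
‖u_2‖ = 4.0293, so q_2 = (0.8905, -0.1606, 0.1606, -0.3942).
q_1·a_3 = (-0.1715)·(-3) + (-0.6860)·0 + 0.6860·1 + 0.1715·(-3) = 0.6860; q_2·a_3 = 0.8905·(-3) + (-0.1606)·0 + 0.1606·1 + (-0.3942)·(-3) = -1.3285.
u_3 = a_3 − 0.6860·q_1 + 1.3285·q_2 = (-1.6993, 0.2572, 0.7428, -3.6413).
‖u_3‖ = 4.0944, so q_3 = (-0.4150, 0.0628, 0.1814, -0.8893).

Q = [[-0.1715, 0.8905, -0.4150], [-0.6860, -0.1606, 0.0628], [0.6860, 0.1606, 0.1814], [0.1715, -0.3942, -0.8893]], R = [[5.8310, 3.4300, 0.6860], [0.0000, 4.0293, -1.3285], [0.0000, 0.0000, 4.0944]]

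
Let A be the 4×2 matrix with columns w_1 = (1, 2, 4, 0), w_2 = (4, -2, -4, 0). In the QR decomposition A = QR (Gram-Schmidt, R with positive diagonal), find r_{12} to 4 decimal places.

w_1 = (1, 2, 4, 0); ‖w_1‖ = 4.5826, so q_1 = (0.2182, 0.4364, 0.8729, 0.0000).
r_{12} = q_1·w_2 = -3.4915.

r_{12} = -3.4915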